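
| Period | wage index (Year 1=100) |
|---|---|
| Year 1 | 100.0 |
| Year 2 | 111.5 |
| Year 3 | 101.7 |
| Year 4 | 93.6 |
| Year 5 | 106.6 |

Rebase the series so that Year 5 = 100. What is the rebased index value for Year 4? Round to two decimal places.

Rebased(Year 4) = 93.6 / 106.6 × 100 = 87.8049

87.80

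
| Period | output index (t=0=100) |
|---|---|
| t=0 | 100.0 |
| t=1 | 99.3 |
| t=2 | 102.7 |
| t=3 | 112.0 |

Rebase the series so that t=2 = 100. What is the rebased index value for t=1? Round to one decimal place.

Rebased(t=1) = 99.3 / 102.7 × 100 = 96.6894

96.7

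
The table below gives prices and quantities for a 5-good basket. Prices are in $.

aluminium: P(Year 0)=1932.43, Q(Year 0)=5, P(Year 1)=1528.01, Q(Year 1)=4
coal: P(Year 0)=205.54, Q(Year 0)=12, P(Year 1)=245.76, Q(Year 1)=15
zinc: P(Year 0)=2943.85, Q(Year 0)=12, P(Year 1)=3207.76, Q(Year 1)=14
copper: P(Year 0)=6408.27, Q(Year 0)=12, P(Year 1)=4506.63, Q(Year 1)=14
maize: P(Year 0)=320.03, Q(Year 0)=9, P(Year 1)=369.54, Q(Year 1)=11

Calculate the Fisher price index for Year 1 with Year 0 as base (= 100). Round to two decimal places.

83.79

Laspeyres component (base-period weights):
ΣP(Year 1)Q(Year 0) = 1528.01×5 + 245.76×12 + 3207.76×12 + 4506.63×12 + 369.54×9 = 7640.05 + 2949.12 + 38493.12 + 54079.56 + 3325.86 = 106487.71
ΣP(Year 0)Q(Year 0) = 1932.43×5 + 205.54×12 + 2943.85×12 + 6408.27×12 + 320.03×9 = 9662.15 + 2466.48 + 35326.2 + 76899.24 + 2880.27 = 127234.34
L = 106487.71 / 127234.34 × 100 = 83.6942
Paasche component (current-period weights):
ΣP(Year 1)Q(Year 1) = 1528.01×4 + 245.76×15 + 3207.76×14 + 4506.63×14 + 369.54×11 = 6112.04 + 3686.4 + 44908.64 + 63092.82 + 4064.94 = 121864.84
ΣP(Year 0)Q(Year 1) = 1932.43×4 + 205.54×15 + 2943.85×14 + 6408.27×14 + 320.03×11 = 7729.72 + 3083.1 + 41213.9 + 89715.78 + 3520.33 = 145262.83
P = 121864.84 / 145262.83 × 100 = 83.8927
Fisher = √(L × P) = √(83.6942 × 83.8927) = 83.7933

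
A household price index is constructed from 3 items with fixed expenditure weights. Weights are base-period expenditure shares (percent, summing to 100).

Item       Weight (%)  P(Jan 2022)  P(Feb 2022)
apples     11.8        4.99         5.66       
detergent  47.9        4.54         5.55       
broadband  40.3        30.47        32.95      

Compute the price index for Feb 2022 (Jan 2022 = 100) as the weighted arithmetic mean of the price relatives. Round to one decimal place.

apples: 11.8 × (5.66/4.99) = 11.8 × 1.134269 = 13.3844
detergent: 47.9 × (5.55/4.54) = 47.9 × 1.222467 = 58.5562
broadband: 40.3 × (32.95/30.47) = 40.3 × 1.081392 = 43.5801
Index = Σ wᵢ·(p₁ᵢ/p₀ᵢ) = 13.3844 + 58.5562 + 43.5801 = 115.5206

115.5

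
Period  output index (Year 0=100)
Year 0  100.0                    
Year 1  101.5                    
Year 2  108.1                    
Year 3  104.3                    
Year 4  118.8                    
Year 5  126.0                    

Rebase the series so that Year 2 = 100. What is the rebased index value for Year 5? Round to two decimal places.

116.56

Rebased(Year 5) = 126.0 / 108.1 × 100 = 116.5587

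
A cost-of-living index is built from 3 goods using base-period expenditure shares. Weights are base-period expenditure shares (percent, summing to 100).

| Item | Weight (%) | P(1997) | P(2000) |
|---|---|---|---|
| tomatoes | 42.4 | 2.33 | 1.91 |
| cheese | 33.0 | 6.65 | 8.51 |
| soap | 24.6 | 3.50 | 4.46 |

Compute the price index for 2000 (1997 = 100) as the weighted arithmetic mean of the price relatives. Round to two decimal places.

tomatoes: 42.4 × (1.91/2.33) = 42.4 × 0.819742 = 34.7571
cheese: 33.0 × (8.51/6.65) = 33.0 × 1.279699 = 42.2301
soap: 24.6 × (4.46/3.50) = 24.6 × 1.274286 = 31.3474
Index = Σ wᵢ·(p₁ᵢ/p₀ᵢ) = 34.7571 + 42.2301 + 31.3474 = 108.3346

108.33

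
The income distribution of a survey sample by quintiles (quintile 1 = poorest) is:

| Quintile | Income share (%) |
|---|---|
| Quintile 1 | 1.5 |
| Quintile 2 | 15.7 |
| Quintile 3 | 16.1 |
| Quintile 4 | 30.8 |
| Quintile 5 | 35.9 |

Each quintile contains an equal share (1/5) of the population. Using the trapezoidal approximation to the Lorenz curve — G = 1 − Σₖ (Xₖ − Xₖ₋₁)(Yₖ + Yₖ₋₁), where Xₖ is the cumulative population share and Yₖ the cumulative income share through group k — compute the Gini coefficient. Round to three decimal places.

0.336

Cumulative income shares Yₖ: 0.0150, 0.1720, 0.3330, 0.6410, 1.0000
Σ (Xₖ−Xₖ₋₁)(Yₖ+Yₖ₋₁) = (1/5)(0.0150+0.0000) + (1/5)(0.1720+0.0150) + (1/5)(0.3330+0.1720) + (1/5)(0.6410+0.3330) + (1/5)(1.0000+0.6410)
  = 0.0030 + 0.0374 + 0.1010 + 0.1948 + 0.3282 = 0.6644
G = 1 − 0.6644 = 0.3356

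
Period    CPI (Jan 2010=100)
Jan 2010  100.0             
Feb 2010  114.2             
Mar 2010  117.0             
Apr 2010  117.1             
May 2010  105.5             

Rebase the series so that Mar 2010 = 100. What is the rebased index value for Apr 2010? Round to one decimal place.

Rebased(Apr 2010) = 117.1 / 117.0 × 100 = 100.0855

100.1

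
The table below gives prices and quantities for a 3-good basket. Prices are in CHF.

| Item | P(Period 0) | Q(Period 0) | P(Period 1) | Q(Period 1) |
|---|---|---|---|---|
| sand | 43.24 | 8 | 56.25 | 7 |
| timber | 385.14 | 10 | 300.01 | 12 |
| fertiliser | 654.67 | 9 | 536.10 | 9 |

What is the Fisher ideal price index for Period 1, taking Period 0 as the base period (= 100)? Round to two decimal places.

81.77

Laspeyres component (base-period weights):
ΣP(Period 1)Q(Period 0) = 56.25×8 + 300.01×10 + 536.10×9 = 450 + 3000.1 + 4824.9 = 8275
ΣP(Period 0)Q(Period 0) = 43.24×8 + 385.14×10 + 654.67×9 = 345.92 + 3851.4 + 5892.03 = 10089.35
L = 8275 / 10089.35 × 100 = 82.0172
Paasche component (current-period weights):
ΣP(Period 1)Q(Period 1) = 56.25×7 + 300.01×12 + 536.10×9 = 393.75 + 3600.12 + 4824.9 = 8818.77
ΣP(Period 0)Q(Period 1) = 43.24×7 + 385.14×12 + 654.67×9 = 302.68 + 4621.68 + 5892.03 = 10816.39
P = 8818.77 / 10816.39 × 100 = 81.5315
Fisher = √(L × P) = √(82.0172 × 81.5315) = 81.7740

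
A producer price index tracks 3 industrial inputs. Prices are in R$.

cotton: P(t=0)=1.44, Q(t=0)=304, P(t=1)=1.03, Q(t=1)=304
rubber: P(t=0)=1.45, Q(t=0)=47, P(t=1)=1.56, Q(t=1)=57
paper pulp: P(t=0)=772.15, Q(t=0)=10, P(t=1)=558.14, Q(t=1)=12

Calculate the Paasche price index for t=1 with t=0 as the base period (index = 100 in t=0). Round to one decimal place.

Paasche price index uses current-period quantities as weights.
ΣP(t=1)·Q(t=1) = 1.03×304 + 1.56×57 + 558.14×12 = 313.12 + 88.92 + 6697.68 = 7099.72
ΣP(t=0)·Q(t=1) = 1.44×304 + 1.45×57 + 772.15×12 = 437.76 + 82.65 + 9265.8 = 9786.21
Index = 7099.72 / 9786.21 × 100 = 72.5482

72.5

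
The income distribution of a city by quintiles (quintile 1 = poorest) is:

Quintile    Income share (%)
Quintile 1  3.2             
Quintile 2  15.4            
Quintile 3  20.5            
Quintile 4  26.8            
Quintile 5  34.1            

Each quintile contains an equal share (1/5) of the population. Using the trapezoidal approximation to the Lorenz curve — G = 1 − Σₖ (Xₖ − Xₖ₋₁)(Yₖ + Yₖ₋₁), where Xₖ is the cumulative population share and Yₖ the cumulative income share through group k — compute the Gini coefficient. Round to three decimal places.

0.293

Cumulative income shares Yₖ: 0.0320, 0.1860, 0.3910, 0.6590, 1.0000
Σ (Xₖ−Xₖ₋₁)(Yₖ+Yₖ₋₁) = (1/5)(0.0320+0.0000) + (1/5)(0.1860+0.0320) + (1/5)(0.3910+0.1860) + (1/5)(0.6590+0.3910) + (1/5)(1.0000+0.6590)
  = 0.0064 + 0.0436 + 0.1154 + 0.2100 + 0.3318 = 0.7072
G = 1 − 0.7072 = 0.2928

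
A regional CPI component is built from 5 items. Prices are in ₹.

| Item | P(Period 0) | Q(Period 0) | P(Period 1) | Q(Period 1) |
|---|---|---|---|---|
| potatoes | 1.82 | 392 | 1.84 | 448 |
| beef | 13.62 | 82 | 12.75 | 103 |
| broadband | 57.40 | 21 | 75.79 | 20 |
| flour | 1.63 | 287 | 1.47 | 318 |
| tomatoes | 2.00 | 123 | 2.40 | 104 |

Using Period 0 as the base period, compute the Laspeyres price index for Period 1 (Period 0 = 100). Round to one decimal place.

108.7

Laspeyres price index uses base-period quantities as weights.
ΣP(Period 1)·Q(Period 0) = 1.84×392 + 12.75×82 + 75.79×21 + 1.47×287 + 2.40×123 = 721.28 + 1045.5 + 1591.59 + 421.89 + 295.2 = 4075.46
ΣP(Period 0)·Q(Period 0) = 1.82×392 + 13.62×82 + 57.40×21 + 1.63×287 + 2.00×123 = 713.44 + 1116.84 + 1205.4 + 467.81 + 246 = 3749.49
Index = 4075.46 / 3749.49 × 100 = 108.6937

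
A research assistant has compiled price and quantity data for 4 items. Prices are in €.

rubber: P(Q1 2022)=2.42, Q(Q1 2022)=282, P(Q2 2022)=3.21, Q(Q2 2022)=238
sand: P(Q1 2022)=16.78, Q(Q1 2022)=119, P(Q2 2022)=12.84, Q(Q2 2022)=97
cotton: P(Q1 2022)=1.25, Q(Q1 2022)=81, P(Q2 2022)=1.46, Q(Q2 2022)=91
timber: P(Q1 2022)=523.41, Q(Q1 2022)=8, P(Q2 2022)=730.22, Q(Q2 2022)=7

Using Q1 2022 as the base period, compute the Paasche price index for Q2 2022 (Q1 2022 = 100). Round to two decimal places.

Paasche price index uses current-period quantities as weights.
ΣP(Q2 2022)·Q(Q2 2022) = 3.21×238 + 12.84×97 + 1.46×91 + 730.22×7 = 763.98 + 1245.48 + 132.86 + 5111.54 = 7253.86
ΣP(Q1 2022)·Q(Q2 2022) = 2.42×238 + 16.78×97 + 1.25×91 + 523.41×7 = 575.96 + 1627.66 + 113.75 + 3663.87 = 5981.24
Index = 7253.86 / 5981.24 × 100 = 121.2769

121.28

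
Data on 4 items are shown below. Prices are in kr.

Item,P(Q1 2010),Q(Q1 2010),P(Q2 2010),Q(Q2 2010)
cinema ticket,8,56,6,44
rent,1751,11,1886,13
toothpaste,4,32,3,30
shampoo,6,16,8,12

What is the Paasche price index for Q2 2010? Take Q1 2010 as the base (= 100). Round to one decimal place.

Paasche price index uses current-period quantities as weights.
ΣP(Q2 2010)·Q(Q2 2010) = 6×44 + 1886×13 + 3×30 + 8×12 = 264 + 24518 + 90 + 96 = 24968
ΣP(Q1 2010)·Q(Q2 2010) = 8×44 + 1751×13 + 4×30 + 6×12 = 352 + 22763 + 120 + 72 = 23307
Index = 24968 / 23307 × 100 = 107.1266

107.1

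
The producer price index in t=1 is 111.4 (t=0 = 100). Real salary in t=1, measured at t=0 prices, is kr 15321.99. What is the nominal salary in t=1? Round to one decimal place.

17068.7

Nominal = Real × (Index/100) = 15321.99 × (111.4/100)
        = 15321.99 × 1.114 = 17068.6969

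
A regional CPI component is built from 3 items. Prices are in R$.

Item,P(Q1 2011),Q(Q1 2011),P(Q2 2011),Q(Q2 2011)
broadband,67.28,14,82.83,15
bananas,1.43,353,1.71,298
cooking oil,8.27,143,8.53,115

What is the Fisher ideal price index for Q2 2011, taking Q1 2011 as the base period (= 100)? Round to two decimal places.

Laspeyres component (base-period weights):
ΣP(Q2 2011)Q(Q1 2011) = 82.83×14 + 1.71×353 + 8.53×143 = 1159.62 + 603.63 + 1219.79 = 2983.04
ΣP(Q1 2011)Q(Q1 2011) = 67.28×14 + 1.43×353 + 8.27×143 = 941.92 + 504.79 + 1182.61 = 2629.32
L = 2983.04 / 2629.32 × 100 = 113.4529
Paasche component (current-period weights):
ΣP(Q2 2011)Q(Q2 2011) = 82.83×15 + 1.71×298 + 8.53×115 = 1242.45 + 509.58 + 980.95 = 2732.98
ΣP(Q1 2011)Q(Q2 2011) = 67.28×15 + 1.43×298 + 8.27×115 = 1009.2 + 426.14 + 951.05 = 2386.39
P = 2732.98 / 2386.39 × 100 = 114.5236
Fisher = √(L × P) = √(113.4529 × 114.5236) = 113.9870

113.99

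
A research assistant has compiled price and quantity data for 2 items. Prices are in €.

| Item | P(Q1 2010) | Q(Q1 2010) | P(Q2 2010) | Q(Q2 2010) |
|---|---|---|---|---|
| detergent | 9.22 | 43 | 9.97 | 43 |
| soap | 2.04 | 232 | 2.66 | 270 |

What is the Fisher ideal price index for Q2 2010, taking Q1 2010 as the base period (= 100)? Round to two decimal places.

120.66

Laspeyres component (base-period weights):
ΣP(Q2 2010)Q(Q1 2010) = 9.97×43 + 2.66×232 = 428.71 + 617.12 = 1045.83
ΣP(Q1 2010)Q(Q1 2010) = 9.22×43 + 2.04×232 = 396.46 + 473.28 = 869.74
L = 1045.83 / 869.74 × 100 = 120.2463
Paasche component (current-period weights):
ΣP(Q2 2010)Q(Q2 2010) = 9.97×43 + 2.66×270 = 428.71 + 718.2 = 1146.91
ΣP(Q1 2010)Q(Q2 2010) = 9.22×43 + 2.04×270 = 396.46 + 550.8 = 947.26
P = 1146.91 / 947.26 × 100 = 121.0766
Fisher = √(L × P) = √(120.2463 × 121.0766) = 120.6607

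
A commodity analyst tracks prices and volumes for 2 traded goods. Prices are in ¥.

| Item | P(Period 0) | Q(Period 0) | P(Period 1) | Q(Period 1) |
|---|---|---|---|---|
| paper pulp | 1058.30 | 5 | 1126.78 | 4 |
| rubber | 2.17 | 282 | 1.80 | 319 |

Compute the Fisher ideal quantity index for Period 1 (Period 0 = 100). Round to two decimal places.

Laspeyres component (base-period weights):
ΣP(Period 0)Q(Period 1) = 1058.30×4 + 2.17×319 = 4233.2 + 692.23 = 4925.43
ΣP(Period 0)Q(Period 0) = 1058.30×5 + 2.17×282 = 5291.5 + 611.94 = 5903.44
L = 4925.43 / 5903.44 × 100 = 83.4332
Paasche component (current-period weights):
ΣP(Period 1)Q(Period 1) = 1126.78×4 + 1.80×319 = 4507.12 + 574.2 = 5081.32
ΣP(Period 1)Q(Period 0) = 1126.78×5 + 1.80×282 = 5633.9 + 507.6 = 6141.5
P = 5081.32 / 6141.5 × 100 = 82.7374
Fisher = √(L × P) = √(83.4332 × 82.7374) = 83.0846

83.08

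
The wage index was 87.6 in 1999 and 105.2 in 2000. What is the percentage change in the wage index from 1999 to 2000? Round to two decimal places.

Change = (105.2 − 87.6) / 87.6 × 100
       = 17.6 / 87.6 × 100 = 20.0913%

20.09%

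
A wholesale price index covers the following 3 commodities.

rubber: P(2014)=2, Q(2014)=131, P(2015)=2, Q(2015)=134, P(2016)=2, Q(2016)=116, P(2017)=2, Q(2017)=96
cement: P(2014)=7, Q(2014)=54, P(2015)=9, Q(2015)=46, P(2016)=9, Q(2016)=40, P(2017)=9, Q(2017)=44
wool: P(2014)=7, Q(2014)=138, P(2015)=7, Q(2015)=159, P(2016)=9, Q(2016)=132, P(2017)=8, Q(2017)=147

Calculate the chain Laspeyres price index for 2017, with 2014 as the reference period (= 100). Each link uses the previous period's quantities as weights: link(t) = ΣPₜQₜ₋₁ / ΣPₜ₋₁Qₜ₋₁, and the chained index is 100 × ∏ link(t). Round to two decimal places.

116.32

Link 2014→2015:
ΣP(2015)Q(2014) = 2×131 + 9×54 + 7×138 = 262 + 486 + 966 = 1714
ΣP(2014)Q(2014) = 2×131 + 7×54 + 7×138 = 262 + 378 + 966 = 1606
link = 1714/1606 = 1.067248
Link 2015→2016:
ΣP(2016)Q(2015) = 2×134 + 9×46 + 9×159 = 268 + 414 + 1431 = 2113
ΣP(2015)Q(2015) = 2×134 + 9×46 + 7×159 = 268 + 414 + 1113 = 1795
link = 2113/1795 = 1.177159
Link 2016→2017:
ΣP(2017)Q(2016) = 2×116 + 9×40 + 8×132 = 232 + 360 + 1056 = 1648
ΣP(2016)Q(2016) = 2×116 + 9×40 + 9×132 = 232 + 360 + 1188 = 1780
link = 1648/1780 = 0.925843
Chained index = 100 × 1.067248 × 1.177159 × 0.925843 = 116.3155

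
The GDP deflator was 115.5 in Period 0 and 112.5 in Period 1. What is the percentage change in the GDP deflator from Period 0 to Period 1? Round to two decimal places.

-2.60%

Change = (112.5 − 115.5) / 115.5 × 100
       = -3.0 / 115.5 × 100 = -2.5974%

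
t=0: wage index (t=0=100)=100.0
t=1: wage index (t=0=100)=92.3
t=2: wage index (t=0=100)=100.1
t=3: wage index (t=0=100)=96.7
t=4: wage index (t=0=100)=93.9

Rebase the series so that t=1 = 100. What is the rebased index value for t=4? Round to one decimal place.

Rebased(t=4) = 93.9 / 92.3 × 100 = 101.7335

101.7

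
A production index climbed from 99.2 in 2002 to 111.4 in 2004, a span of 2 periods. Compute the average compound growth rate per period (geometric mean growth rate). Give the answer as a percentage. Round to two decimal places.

5.97%

Growth factor = (111.4/99.2)^(1/2) = (1.122984)^(1/2) = 1.059709
Growth rate = 1.059709 − 1 = 0.059709 = 5.9709%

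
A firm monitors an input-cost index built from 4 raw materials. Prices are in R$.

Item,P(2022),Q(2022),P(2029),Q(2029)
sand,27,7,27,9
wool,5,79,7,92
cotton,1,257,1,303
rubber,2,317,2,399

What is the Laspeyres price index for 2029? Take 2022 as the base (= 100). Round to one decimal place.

110.7

Laspeyres price index uses base-period quantities as weights.
ΣP(2029)·Q(2022) = 27×7 + 7×79 + 1×257 + 2×317 = 189 + 553 + 257 + 634 = 1633
ΣP(2022)·Q(2022) = 27×7 + 5×79 + 1×257 + 2×317 = 189 + 395 + 257 + 634 = 1475
Index = 1633 / 1475 × 100 = 110.7119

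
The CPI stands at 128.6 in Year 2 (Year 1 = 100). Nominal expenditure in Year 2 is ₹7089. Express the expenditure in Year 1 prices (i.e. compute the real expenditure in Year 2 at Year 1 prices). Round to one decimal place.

Real = Nominal ÷ (Index/100) = 7089 ÷ (128.6/100)
     = 7089 ÷ 1.286 = 5512.4417

5512.4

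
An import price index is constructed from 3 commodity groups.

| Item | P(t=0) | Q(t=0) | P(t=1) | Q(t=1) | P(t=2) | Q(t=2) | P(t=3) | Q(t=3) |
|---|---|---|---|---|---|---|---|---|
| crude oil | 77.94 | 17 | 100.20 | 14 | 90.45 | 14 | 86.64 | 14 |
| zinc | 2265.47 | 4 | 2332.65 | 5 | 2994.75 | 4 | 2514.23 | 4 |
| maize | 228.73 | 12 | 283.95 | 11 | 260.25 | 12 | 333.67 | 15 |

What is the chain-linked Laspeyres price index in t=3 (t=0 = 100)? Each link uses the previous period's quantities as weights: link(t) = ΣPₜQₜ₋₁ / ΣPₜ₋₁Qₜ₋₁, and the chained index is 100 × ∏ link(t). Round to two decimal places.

Link t=0→t=1:
ΣP(t=1)Q(t=0) = 100.20×17 + 2332.65×4 + 283.95×12 = 1703.4 + 9330.6 + 3407.4 = 14441.4
ΣP(t=0)Q(t=0) = 77.94×17 + 2265.47×4 + 228.73×12 = 1324.98 + 9061.88 + 2744.76 = 13131.62
link = 14441.4/13131.62 = 1.099742
Link t=1→t=2:
ΣP(t=2)Q(t=1) = 90.45×14 + 2994.75×5 + 260.25×11 = 1266.3 + 14973.75 + 2862.75 = 19102.8
ΣP(t=1)Q(t=1) = 100.20×14 + 2332.65×5 + 283.95×11 = 1402.8 + 11663.25 + 3123.45 = 16189.5
link = 19102.8/16189.5 = 1.179950
Link t=2→t=3:
ΣP(t=3)Q(t=2) = 86.64×14 + 2514.23×4 + 333.67×12 = 1212.96 + 10056.92 + 4004.04 = 15273.92
ΣP(t=2)Q(t=2) = 90.45×14 + 2994.75×4 + 260.25×12 = 1266.3 + 11979 + 3123 = 16368.3
link = 15273.92/16368.3 = 0.933140
Chained index = 100 × 1.099742 × 1.179950 × 0.933140 = 121.0881

121.09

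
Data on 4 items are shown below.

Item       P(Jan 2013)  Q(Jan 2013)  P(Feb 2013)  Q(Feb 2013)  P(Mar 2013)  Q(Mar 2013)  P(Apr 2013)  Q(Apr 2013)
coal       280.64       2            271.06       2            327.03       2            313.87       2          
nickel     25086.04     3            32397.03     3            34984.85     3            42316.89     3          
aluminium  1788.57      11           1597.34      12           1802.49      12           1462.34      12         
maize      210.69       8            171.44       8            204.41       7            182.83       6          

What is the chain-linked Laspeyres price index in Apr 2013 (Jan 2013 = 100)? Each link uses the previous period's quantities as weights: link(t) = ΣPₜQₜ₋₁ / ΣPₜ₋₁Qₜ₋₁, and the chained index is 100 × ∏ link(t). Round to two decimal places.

148.86

Link Jan 2013→Feb 2013:
ΣP(Feb 2013)Q(Jan 2013) = 271.06×2 + 32397.03×3 + 1597.34×11 + 171.44×8 = 542.12 + 97191.09 + 17570.74 + 1371.52 = 116675.47
ΣP(Jan 2013)Q(Jan 2013) = 280.64×2 + 25086.04×3 + 1788.57×11 + 210.69×8 = 561.28 + 75258.12 + 19674.27 + 1685.52 = 97179.19
link = 116675.47/97179.19 = 1.200622
Link Feb 2013→Mar 2013:
ΣP(Mar 2013)Q(Feb 2013) = 327.03×2 + 34984.85×3 + 1802.49×12 + 204.41×8 = 654.06 + 104954.55 + 21629.88 + 1635.28 = 128873.77
ΣP(Feb 2013)Q(Feb 2013) = 271.06×2 + 32397.03×3 + 1597.34×12 + 171.44×8 = 542.12 + 97191.09 + 19168.08 + 1371.52 = 118272.81
link = 128873.77/118272.81 = 1.089631
Link Mar 2013→Apr 2013:
ΣP(Apr 2013)Q(Mar 2013) = 313.87×2 + 42316.89×3 + 1462.34×12 + 182.83×7 = 627.74 + 126950.67 + 17548.08 + 1279.81 = 146406.3
ΣP(Mar 2013)Q(Mar 2013) = 327.03×2 + 34984.85×3 + 1802.49×12 + 204.41×7 = 654.06 + 104954.55 + 21629.88 + 1430.87 = 128669.36
link = 146406.3/128669.36 = 1.137849
Chained index = 100 × 1.200622 × 1.089631 × 1.137849 = 148.8574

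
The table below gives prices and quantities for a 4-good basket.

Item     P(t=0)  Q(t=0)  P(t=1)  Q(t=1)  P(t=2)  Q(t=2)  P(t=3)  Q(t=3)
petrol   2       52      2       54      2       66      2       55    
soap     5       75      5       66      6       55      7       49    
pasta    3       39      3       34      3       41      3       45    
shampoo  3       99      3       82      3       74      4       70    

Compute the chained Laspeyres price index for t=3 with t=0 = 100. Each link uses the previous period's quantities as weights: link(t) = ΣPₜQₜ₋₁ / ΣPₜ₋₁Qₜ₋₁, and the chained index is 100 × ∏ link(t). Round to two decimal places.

125.72

Link t=0→t=1:
ΣP(t=1)Q(t=0) = 2×52 + 5×75 + 3×39 + 3×99 = 104 + 375 + 117 + 297 = 893
ΣP(t=0)Q(t=0) = 2×52 + 5×75 + 3×39 + 3×99 = 104 + 375 + 117 + 297 = 893
link = 893/893 = 1.000000
Link t=1→t=2:
ΣP(t=2)Q(t=1) = 2×54 + 6×66 + 3×34 + 3×82 = 108 + 396 + 102 + 246 = 852
ΣP(t=1)Q(t=1) = 2×54 + 5×66 + 3×34 + 3×82 = 108 + 330 + 102 + 246 = 786
link = 852/786 = 1.083969
Link t=2→t=3:
ΣP(t=3)Q(t=2) = 2×66 + 7×55 + 3×41 + 4×74 = 132 + 385 + 123 + 296 = 936
ΣP(t=2)Q(t=2) = 2×66 + 6×55 + 3×41 + 3×74 = 132 + 330 + 123 + 222 = 807
link = 936/807 = 1.159851
Chained index = 100 × 1.000000 × 1.083969 × 1.159851 = 125.7243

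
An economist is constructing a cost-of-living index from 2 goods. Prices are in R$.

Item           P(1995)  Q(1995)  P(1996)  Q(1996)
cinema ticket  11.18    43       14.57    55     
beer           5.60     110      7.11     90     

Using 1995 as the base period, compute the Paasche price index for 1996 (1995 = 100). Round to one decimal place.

Paasche price index uses current-period quantities as weights.
ΣP(1996)·Q(1996) = 14.57×55 + 7.11×90 = 801.35 + 639.9 = 1441.25
ΣP(1995)·Q(1996) = 11.18×55 + 5.60×90 = 614.9 + 504 = 1118.9
Index = 1441.25 / 1118.9 × 100 = 128.8095

128.8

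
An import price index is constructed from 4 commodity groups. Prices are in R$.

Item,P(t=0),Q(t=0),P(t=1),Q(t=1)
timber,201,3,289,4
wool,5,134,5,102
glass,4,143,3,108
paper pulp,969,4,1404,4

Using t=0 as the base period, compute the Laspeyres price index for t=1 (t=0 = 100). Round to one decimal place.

132.5

Laspeyres price index uses base-period quantities as weights.
ΣP(t=1)·Q(t=0) = 289×3 + 5×134 + 3×143 + 1404×4 = 867 + 670 + 429 + 5616 = 7582
ΣP(t=0)·Q(t=0) = 201×3 + 5×134 + 4×143 + 969×4 = 603 + 670 + 572 + 3876 = 5721
Index = 7582 / 5721 × 100 = 132.5293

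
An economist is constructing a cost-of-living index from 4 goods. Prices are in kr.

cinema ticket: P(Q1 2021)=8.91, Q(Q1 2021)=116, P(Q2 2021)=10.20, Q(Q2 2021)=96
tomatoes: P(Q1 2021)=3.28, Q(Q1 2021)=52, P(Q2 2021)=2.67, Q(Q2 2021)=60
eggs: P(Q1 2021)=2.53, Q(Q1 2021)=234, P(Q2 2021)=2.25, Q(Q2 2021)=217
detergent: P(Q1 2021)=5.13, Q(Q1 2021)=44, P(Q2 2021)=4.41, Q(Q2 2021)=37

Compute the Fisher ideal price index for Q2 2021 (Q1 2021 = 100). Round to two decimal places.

100.51

Laspeyres component (base-period weights):
ΣP(Q2 2021)Q(Q1 2021) = 10.20×116 + 2.67×52 + 2.25×234 + 4.41×44 = 1183.2 + 138.84 + 526.5 + 194.04 = 2042.58
ΣP(Q1 2021)Q(Q1 2021) = 8.91×116 + 3.28×52 + 2.53×234 + 5.13×44 = 1033.56 + 170.56 + 592.02 + 225.72 = 2021.86
L = 2042.58 / 2021.86 × 100 = 101.0248
Paasche component (current-period weights):
ΣP(Q2 2021)Q(Q2 2021) = 10.20×96 + 2.67×60 + 2.25×217 + 4.41×37 = 979.2 + 160.2 + 488.25 + 163.17 = 1790.82
ΣP(Q1 2021)Q(Q2 2021) = 8.91×96 + 3.28×60 + 2.53×217 + 5.13×37 = 855.36 + 196.8 + 549.01 + 189.81 = 1790.98
P = 1790.82 / 1790.98 × 100 = 99.9911
Fisher = √(L × P) = √(101.0248 × 99.9911) = 100.5066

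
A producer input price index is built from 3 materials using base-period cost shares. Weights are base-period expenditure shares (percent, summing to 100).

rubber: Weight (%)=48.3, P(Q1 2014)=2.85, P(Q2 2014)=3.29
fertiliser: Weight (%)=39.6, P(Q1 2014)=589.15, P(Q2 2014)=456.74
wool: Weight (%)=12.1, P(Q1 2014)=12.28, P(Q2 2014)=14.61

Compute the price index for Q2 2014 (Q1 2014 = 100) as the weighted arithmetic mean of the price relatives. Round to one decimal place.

rubber: 48.3 × (3.29/2.85) = 48.3 × 1.154386 = 55.7568
fertiliser: 39.6 × (456.74/589.15) = 39.6 × 0.775252 = 30.7000
wool: 12.1 × (14.61/12.28) = 12.1 × 1.189739 = 14.3958
Index = Σ wᵢ·(p₁ᵢ/p₀ᵢ) = 55.7568 + 30.7000 + 14.3958 = 100.8527

100.9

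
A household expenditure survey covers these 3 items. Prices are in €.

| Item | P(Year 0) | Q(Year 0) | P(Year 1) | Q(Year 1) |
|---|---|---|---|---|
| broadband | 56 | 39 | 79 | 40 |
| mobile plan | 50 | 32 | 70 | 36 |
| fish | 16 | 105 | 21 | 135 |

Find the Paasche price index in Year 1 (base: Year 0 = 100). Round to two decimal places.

137.34

Paasche price index uses current-period quantities as weights.
ΣP(Year 1)·Q(Year 1) = 79×40 + 70×36 + 21×135 = 3160 + 2520 + 2835 = 8515
ΣP(Year 0)·Q(Year 1) = 56×40 + 50×36 + 16×135 = 2240 + 1800 + 2160 = 6200
Index = 8515 / 6200 × 100 = 137.3387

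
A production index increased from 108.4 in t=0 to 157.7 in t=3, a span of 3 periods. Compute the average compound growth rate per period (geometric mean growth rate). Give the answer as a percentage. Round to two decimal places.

13.31%

Growth factor = (157.7/108.4)^(1/3) = (1.454797)^(1/3) = 1.133098
Growth rate = 1.133098 − 1 = 0.133098 = 13.3098%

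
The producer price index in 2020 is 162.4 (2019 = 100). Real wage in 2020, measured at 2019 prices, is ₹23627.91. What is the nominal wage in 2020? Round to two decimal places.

Nominal = Real × (Index/100) = 23627.91 × (162.4/100)
        = 23627.91 × 1.624 = 38371.7258

38371.73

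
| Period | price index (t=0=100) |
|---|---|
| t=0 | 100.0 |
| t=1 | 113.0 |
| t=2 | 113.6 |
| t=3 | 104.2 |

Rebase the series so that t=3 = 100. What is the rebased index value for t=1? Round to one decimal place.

108.4

Rebased(t=1) = 113.0 / 104.2 × 100 = 108.4453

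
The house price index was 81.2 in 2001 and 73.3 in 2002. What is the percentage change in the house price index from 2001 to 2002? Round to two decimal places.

-9.73%

Change = (73.3 − 81.2) / 81.2 × 100
       = -7.9 / 81.2 × 100 = -9.7291%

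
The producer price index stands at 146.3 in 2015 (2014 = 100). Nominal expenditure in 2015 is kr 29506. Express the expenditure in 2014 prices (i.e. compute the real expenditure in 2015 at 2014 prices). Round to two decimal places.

20168.15

Real = Nominal ÷ (Index/100) = 29506 ÷ (146.3/100)
     = 29506 ÷ 1.463 = 20168.1476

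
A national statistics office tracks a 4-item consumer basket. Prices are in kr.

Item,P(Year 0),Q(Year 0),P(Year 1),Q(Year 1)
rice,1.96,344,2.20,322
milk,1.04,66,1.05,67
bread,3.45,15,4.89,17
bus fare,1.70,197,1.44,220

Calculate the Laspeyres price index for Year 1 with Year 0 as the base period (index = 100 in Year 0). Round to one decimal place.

Laspeyres price index uses base-period quantities as weights.
ΣP(Year 1)·Q(Year 0) = 2.20×344 + 1.05×66 + 4.89×15 + 1.44×197 = 756.8 + 69.3 + 73.35 + 283.68 = 1183.13
ΣP(Year 0)·Q(Year 0) = 1.96×344 + 1.04×66 + 3.45×15 + 1.70×197 = 674.24 + 68.64 + 51.75 + 334.9 = 1129.53
Index = 1183.13 / 1129.53 × 100 = 104.7453

104.7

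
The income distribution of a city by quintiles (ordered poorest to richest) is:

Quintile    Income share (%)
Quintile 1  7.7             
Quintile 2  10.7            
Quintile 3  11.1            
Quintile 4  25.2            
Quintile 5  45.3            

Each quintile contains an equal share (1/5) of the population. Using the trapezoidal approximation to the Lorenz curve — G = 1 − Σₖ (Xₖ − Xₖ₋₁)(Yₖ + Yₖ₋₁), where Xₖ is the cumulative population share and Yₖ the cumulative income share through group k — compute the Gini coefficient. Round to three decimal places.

0.359

Cumulative income shares Yₖ: 0.0770, 0.1840, 0.2950, 0.5470, 1.0000
Σ (Xₖ−Xₖ₋₁)(Yₖ+Yₖ₋₁) = (1/5)(0.0770+0.0000) + (1/5)(0.1840+0.0770) + (1/5)(0.2950+0.1840) + (1/5)(0.5470+0.2950) + (1/5)(1.0000+0.5470)
  = 0.0154 + 0.0522 + 0.0958 + 0.1684 + 0.3094 = 0.6412
G = 1 − 0.6412 = 0.3588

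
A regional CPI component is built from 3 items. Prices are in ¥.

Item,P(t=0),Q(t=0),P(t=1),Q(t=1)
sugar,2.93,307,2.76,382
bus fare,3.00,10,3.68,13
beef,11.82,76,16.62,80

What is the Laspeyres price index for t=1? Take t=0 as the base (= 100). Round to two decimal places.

Laspeyres price index uses base-period quantities as weights.
ΣP(t=1)·Q(t=0) = 2.76×307 + 3.68×10 + 16.62×76 = 847.32 + 36.8 + 1263.12 = 2147.24
ΣP(t=0)·Q(t=0) = 2.93×307 + 3.00×10 + 11.82×76 = 899.51 + 30 + 898.32 = 1827.83
Index = 2147.24 / 1827.83 × 100 = 117.4748

117.47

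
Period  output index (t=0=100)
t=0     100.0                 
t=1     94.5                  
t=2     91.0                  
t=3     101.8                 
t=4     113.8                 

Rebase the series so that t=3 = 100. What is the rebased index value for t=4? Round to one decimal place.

111.8

Rebased(t=4) = 113.8 / 101.8 × 100 = 111.7878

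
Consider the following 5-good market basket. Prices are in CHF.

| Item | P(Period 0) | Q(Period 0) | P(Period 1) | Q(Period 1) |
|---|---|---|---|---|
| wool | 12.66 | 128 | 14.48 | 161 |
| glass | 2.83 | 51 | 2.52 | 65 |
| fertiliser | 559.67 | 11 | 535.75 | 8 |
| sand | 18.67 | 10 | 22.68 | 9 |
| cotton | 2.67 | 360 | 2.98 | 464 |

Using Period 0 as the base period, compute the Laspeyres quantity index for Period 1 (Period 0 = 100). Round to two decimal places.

89.39

Laspeyres quantity index uses base-period prices as weights.
ΣP(Period 0)·Q(Period 1) = 12.66×161 + 2.83×65 + 559.67×8 + 18.67×9 + 2.67×464 = 2038.26 + 183.95 + 4477.36 + 168.03 + 1238.88 = 8106.48
ΣP(Period 0)·Q(Period 0) = 12.66×128 + 2.83×51 + 559.67×11 + 18.67×10 + 2.67×360 = 1620.48 + 144.33 + 6156.37 + 186.7 + 961.2 = 9069.08
Index = 8106.48 / 9069.08 × 100 = 89.3859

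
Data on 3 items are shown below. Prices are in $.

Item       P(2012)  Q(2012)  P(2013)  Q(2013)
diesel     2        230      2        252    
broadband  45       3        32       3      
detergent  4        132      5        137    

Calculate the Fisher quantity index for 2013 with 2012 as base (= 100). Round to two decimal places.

Laspeyres component (base-period weights):
ΣP(2012)Q(2013) = 2×252 + 45×3 + 4×137 = 504 + 135 + 548 = 1187
ΣP(2012)Q(2012) = 2×230 + 45×3 + 4×132 = 460 + 135 + 528 = 1123
L = 1187 / 1123 × 100 = 105.6990
Paasche component (current-period weights):
ΣP(2013)Q(2013) = 2×252 + 32×3 + 5×137 = 504 + 96 + 685 = 1285
ΣP(2013)Q(2012) = 2×230 + 32×3 + 5×132 = 460 + 96 + 660 = 1216
P = 1285 / 1216 × 100 = 105.6743
Fisher = √(L × P) = √(105.6990 × 105.6743) = 105.6867

105.69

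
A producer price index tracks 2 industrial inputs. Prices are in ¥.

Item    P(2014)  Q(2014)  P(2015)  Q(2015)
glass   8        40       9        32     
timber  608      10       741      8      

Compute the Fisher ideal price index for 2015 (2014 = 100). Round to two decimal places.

121.41

Laspeyres component (base-period weights):
ΣP(2015)Q(2014) = 9×40 + 741×10 = 360 + 7410 = 7770
ΣP(2014)Q(2014) = 8×40 + 608×10 = 320 + 6080 = 6400
L = 7770 / 6400 × 100 = 121.4062
Paasche component (current-period weights):
ΣP(2015)Q(2015) = 9×32 + 741×8 = 288 + 5928 = 6216
ΣP(2014)Q(2015) = 8×32 + 608×8 = 256 + 4864 = 5120
P = 6216 / 5120 × 100 = 121.4062
Fisher = √(L × P) = √(121.4062 × 121.4062) = 121.4062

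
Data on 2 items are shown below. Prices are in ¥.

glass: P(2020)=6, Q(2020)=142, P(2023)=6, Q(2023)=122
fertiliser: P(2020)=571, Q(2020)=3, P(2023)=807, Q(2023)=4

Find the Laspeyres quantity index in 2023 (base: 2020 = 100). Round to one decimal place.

Laspeyres quantity index uses base-period prices as weights.
ΣP(2020)·Q(2023) = 6×122 + 571×4 = 732 + 2284 = 3016
ΣP(2020)·Q(2020) = 6×142 + 571×3 = 852 + 1713 = 2565
Index = 3016 / 2565 × 100 = 117.5828

117.6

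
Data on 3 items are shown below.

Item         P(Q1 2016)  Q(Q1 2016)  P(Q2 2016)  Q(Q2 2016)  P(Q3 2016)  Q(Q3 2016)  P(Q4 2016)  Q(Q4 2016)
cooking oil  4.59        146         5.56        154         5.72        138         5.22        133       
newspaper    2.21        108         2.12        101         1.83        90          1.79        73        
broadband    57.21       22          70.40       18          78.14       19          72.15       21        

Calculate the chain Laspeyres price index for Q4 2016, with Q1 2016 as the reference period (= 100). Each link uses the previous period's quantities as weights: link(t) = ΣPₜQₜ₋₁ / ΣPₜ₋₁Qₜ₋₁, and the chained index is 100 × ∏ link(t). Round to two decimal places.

116.70

Link Q1 2016→Q2 2016:
ΣP(Q2 2016)Q(Q1 2016) = 5.56×146 + 2.12×108 + 70.40×22 = 811.76 + 228.96 + 1548.8 = 2589.52
ΣP(Q1 2016)Q(Q1 2016) = 4.59×146 + 2.21×108 + 57.21×22 = 670.14 + 238.68 + 1258.62 = 2167.44
link = 2589.52/2167.44 = 1.194737
Link Q2 2016→Q3 2016:
ΣP(Q3 2016)Q(Q2 2016) = 5.72×154 + 1.83×101 + 78.14×18 = 880.88 + 184.83 + 1406.52 = 2472.23
ΣP(Q2 2016)Q(Q2 2016) = 5.56×154 + 2.12×101 + 70.40×18 = 856.24 + 214.12 + 1267.2 = 2337.56
link = 2472.23/2337.56 = 1.057611
Link Q3 2016→Q4 2016:
ΣP(Q4 2016)Q(Q3 2016) = 5.22×138 + 1.79×90 + 72.15×19 = 720.36 + 161.1 + 1370.85 = 2252.31
ΣP(Q3 2016)Q(Q3 2016) = 5.72×138 + 1.83×90 + 78.14×19 = 789.36 + 164.7 + 1484.66 = 2438.72
link = 2252.31/2438.72 = 0.923562
Chained index = 100 × 1.194737 × 1.057611 × 0.923562 = 116.6983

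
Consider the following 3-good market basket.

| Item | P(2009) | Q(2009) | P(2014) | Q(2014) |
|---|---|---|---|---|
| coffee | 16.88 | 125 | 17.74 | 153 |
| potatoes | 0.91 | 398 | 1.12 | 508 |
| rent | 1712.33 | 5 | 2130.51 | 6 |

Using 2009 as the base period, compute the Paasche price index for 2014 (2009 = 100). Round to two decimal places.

Paasche price index uses current-period quantities as weights.
ΣP(2014)·Q(2014) = 17.74×153 + 1.12×508 + 2130.51×6 = 2714.22 + 568.96 + 12783.06 = 16066.24
ΣP(2009)·Q(2014) = 16.88×153 + 0.91×508 + 1712.33×6 = 2582.64 + 462.28 + 10273.98 = 13318.9
Index = 16066.24 / 13318.9 × 100 = 120.6274

120.63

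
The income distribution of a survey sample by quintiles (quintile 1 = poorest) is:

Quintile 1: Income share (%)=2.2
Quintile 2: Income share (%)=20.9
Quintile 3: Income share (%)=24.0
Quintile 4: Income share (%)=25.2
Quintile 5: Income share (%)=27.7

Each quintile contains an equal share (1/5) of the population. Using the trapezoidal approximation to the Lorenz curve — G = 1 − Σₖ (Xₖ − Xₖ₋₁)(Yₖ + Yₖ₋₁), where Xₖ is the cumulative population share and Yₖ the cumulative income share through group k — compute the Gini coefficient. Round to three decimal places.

0.221

Cumulative income shares Yₖ: 0.0220, 0.2310, 0.4710, 0.7230, 1.0000
Σ (Xₖ−Xₖ₋₁)(Yₖ+Yₖ₋₁) = (1/5)(0.0220+0.0000) + (1/5)(0.2310+0.0220) + (1/5)(0.4710+0.2310) + (1/5)(0.7230+0.4710) + (1/5)(1.0000+0.7230)
  = 0.0044 + 0.0506 + 0.1404 + 0.2388 + 0.3446 = 0.7788
G = 1 − 0.7788 = 0.2212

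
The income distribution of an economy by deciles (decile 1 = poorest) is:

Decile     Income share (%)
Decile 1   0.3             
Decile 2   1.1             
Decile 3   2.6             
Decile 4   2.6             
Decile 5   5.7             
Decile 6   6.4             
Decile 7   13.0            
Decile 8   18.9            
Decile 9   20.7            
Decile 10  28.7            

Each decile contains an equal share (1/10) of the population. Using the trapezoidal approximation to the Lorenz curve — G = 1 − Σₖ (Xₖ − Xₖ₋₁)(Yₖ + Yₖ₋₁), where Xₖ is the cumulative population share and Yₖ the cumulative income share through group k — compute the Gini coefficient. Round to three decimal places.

0.506

Cumulative income shares Yₖ: 0.0030, 0.0140, 0.0400, 0.0660, 0.1230, 0.1870, 0.3170, 0.5060, 0.7130, 1.0000
Σ (Xₖ−Xₖ₋₁)(Yₖ+Yₖ₋₁) = (1/10)(0.0030+0.0000) + (1/10)(0.0140+0.0030) + (1/10)(0.0400+0.0140) + (1/10)(0.0660+0.0400) + (1/10)(0.1230+0.0660) + (1/10)(0.1870+0.1230) + (1/10)(0.3170+0.1870) + (1/10)(0.5060+0.3170) + (1/10)(0.7130+0.5060) + (1/10)(1.0000+0.7130)
  = 0.0003 + 0.0017 + 0.0054 + 0.0106 + 0.0189 + 0.0310 + 0.0504 + 0.0823 + 0.1219 + 0.1713 = 0.4938
G = 1 − 0.4938 = 0.5062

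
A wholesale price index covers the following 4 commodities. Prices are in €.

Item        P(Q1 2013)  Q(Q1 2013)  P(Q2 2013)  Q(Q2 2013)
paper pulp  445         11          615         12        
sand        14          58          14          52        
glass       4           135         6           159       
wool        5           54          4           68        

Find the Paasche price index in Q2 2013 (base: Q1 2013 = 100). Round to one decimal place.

132.5

Paasche price index uses current-period quantities as weights.
ΣP(Q2 2013)·Q(Q2 2013) = 615×12 + 14×52 + 6×159 + 4×68 = 7380 + 728 + 954 + 272 = 9334
ΣP(Q1 2013)·Q(Q2 2013) = 445×12 + 14×52 + 4×159 + 5×68 = 5340 + 728 + 636 + 340 = 7044
Index = 9334 / 7044 × 100 = 132.5099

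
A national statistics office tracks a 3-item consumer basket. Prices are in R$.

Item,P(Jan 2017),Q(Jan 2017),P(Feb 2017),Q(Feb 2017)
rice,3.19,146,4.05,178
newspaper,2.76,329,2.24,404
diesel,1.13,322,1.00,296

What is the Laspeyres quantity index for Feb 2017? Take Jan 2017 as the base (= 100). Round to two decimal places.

116.10

Laspeyres quantity index uses base-period prices as weights.
ΣP(Jan 2017)·Q(Feb 2017) = 3.19×178 + 2.76×404 + 1.13×296 = 567.82 + 1115.04 + 334.48 = 2017.34
ΣP(Jan 2017)·Q(Jan 2017) = 3.19×146 + 2.76×329 + 1.13×322 = 465.74 + 908.04 + 363.86 = 1737.64
Index = 2017.34 / 1737.64 × 100 = 116.0965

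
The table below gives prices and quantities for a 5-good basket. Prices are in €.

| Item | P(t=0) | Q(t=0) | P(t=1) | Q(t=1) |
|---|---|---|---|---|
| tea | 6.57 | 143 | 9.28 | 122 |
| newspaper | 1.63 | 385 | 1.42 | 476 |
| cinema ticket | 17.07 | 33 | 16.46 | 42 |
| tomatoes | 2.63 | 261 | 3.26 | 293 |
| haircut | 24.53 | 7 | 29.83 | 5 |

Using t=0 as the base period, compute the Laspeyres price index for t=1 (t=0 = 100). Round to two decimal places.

Laspeyres price index uses base-period quantities as weights.
ΣP(t=1)·Q(t=0) = 9.28×143 + 1.42×385 + 16.46×33 + 3.26×261 + 29.83×7 = 1327.04 + 546.7 + 543.18 + 850.86 + 208.81 = 3476.59
ΣP(t=0)·Q(t=0) = 6.57×143 + 1.63×385 + 17.07×33 + 2.63×261 + 24.53×7 = 939.51 + 627.55 + 563.31 + 686.43 + 171.71 = 2988.51
Index = 3476.59 / 2988.51 × 100 = 116.3319

116.33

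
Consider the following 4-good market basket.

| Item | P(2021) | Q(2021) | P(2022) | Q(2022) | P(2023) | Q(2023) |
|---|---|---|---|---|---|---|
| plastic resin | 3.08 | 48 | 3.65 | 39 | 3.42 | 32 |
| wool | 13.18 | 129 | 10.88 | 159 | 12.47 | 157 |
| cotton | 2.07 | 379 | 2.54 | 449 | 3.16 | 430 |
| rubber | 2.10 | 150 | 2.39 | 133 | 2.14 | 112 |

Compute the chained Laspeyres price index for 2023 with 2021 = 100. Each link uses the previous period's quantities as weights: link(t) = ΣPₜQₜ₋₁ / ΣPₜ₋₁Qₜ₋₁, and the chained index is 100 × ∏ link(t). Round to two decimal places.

Link 2021→2022:
ΣP(2022)Q(2021) = 3.65×48 + 10.88×129 + 2.54×379 + 2.39×150 = 175.2 + 1403.52 + 962.66 + 358.5 = 2899.88
ΣP(2021)Q(2021) = 3.08×48 + 13.18×129 + 2.07×379 + 2.10×150 = 147.84 + 1700.22 + 784.53 + 315 = 2947.59
link = 2899.88/2947.59 = 0.983814
Link 2022→2023:
ΣP(2023)Q(2022) = 3.42×39 + 12.47×159 + 3.16×449 + 2.14×133 = 133.38 + 1982.73 + 1418.84 + 284.62 = 3819.57
ΣP(2022)Q(2022) = 3.65×39 + 10.88×159 + 2.54×449 + 2.39×133 = 142.35 + 1729.92 + 1140.46 + 317.87 = 3330.6
link = 3819.57/3330.6 = 1.146811
Chained index = 100 × 0.983814 × 1.146811 = 112.8249

112.82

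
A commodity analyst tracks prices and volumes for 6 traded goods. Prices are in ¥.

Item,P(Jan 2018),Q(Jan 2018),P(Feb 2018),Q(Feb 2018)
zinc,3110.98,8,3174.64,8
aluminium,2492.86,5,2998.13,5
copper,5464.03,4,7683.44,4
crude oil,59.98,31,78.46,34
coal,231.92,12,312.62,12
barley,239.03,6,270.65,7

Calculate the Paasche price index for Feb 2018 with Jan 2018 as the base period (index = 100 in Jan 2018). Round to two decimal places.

Paasche price index uses current-period quantities as weights.
ΣP(Feb 2018)·Q(Feb 2018) = 3174.64×8 + 2998.13×5 + 7683.44×4 + 78.46×34 + 312.62×12 + 270.65×7 = 25397.12 + 14990.65 + 30733.76 + 2667.64 + 3751.44 + 1894.55 = 79435.16
ΣP(Jan 2018)·Q(Feb 2018) = 3110.98×8 + 2492.86×5 + 5464.03×4 + 59.98×34 + 231.92×12 + 239.03×7 = 24887.84 + 12464.3 + 21856.12 + 2039.32 + 2783.04 + 1673.21 = 65703.83
Index = 79435.16 / 65703.83 × 100 = 120.8988

120.90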